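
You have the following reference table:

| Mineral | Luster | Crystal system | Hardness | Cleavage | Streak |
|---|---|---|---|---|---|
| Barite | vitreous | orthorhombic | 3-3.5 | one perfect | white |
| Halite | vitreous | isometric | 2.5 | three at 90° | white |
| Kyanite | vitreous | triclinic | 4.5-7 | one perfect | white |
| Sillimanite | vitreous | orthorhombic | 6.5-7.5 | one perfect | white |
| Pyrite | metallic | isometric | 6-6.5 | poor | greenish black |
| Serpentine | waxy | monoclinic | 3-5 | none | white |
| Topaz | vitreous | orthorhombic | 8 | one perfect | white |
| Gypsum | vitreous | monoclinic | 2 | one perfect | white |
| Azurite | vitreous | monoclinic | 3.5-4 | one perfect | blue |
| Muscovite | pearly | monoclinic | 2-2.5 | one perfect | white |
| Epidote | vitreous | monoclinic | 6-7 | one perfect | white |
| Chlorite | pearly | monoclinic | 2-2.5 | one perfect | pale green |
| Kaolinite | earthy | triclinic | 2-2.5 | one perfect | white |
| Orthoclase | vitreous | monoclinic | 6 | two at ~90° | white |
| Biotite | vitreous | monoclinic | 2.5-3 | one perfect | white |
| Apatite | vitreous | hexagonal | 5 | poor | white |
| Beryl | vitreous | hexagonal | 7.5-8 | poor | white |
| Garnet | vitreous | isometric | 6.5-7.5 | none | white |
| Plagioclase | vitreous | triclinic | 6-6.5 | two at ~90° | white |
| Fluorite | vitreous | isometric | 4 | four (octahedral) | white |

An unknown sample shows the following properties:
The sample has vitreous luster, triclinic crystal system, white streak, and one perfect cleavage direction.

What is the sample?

Kyanite

Vitreous luster eliminates Pyrite, Serpentine, Muscovite, Chlorite, Kaolinite.
Triclinic crystal system: only Kyanite, Plagioclase remain.
White streak: every remaining candidate is consistent.
One perfect cleavage direction rules out Plagioclase.
The only mineral consistent with every observation is Kyanite.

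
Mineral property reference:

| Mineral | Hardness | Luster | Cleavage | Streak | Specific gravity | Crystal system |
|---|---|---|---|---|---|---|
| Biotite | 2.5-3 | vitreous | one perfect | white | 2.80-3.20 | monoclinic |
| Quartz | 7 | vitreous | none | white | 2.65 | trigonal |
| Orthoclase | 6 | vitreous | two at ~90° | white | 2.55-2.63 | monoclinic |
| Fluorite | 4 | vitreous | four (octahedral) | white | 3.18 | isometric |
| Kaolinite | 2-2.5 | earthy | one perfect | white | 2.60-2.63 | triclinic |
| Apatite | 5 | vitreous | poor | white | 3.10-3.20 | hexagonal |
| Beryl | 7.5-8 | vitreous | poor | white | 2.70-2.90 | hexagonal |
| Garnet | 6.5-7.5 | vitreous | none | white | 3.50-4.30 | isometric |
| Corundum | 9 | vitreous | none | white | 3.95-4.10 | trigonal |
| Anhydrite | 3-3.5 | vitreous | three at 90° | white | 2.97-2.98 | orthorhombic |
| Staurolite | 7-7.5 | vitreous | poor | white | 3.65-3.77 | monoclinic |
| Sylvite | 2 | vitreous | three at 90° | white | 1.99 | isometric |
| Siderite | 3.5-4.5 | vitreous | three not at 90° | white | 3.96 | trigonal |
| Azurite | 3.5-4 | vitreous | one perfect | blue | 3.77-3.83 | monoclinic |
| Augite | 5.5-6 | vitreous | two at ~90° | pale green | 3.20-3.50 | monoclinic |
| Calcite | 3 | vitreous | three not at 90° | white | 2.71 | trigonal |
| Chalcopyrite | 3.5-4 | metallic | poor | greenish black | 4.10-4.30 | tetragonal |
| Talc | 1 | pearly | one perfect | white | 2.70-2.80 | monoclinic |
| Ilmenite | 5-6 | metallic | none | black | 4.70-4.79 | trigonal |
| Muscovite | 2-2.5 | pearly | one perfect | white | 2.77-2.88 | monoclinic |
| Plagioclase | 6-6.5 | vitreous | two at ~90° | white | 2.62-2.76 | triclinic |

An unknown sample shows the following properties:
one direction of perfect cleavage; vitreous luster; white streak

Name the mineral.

Biotite

One direction of perfect cleavage: Biotite, Kaolinite, Azurite, Talc, Muscovite remain.
Vitreous luster: Biotite, Azurite remain.
White streak excludes Azurite.
The only mineral consistent with every observation is Biotite.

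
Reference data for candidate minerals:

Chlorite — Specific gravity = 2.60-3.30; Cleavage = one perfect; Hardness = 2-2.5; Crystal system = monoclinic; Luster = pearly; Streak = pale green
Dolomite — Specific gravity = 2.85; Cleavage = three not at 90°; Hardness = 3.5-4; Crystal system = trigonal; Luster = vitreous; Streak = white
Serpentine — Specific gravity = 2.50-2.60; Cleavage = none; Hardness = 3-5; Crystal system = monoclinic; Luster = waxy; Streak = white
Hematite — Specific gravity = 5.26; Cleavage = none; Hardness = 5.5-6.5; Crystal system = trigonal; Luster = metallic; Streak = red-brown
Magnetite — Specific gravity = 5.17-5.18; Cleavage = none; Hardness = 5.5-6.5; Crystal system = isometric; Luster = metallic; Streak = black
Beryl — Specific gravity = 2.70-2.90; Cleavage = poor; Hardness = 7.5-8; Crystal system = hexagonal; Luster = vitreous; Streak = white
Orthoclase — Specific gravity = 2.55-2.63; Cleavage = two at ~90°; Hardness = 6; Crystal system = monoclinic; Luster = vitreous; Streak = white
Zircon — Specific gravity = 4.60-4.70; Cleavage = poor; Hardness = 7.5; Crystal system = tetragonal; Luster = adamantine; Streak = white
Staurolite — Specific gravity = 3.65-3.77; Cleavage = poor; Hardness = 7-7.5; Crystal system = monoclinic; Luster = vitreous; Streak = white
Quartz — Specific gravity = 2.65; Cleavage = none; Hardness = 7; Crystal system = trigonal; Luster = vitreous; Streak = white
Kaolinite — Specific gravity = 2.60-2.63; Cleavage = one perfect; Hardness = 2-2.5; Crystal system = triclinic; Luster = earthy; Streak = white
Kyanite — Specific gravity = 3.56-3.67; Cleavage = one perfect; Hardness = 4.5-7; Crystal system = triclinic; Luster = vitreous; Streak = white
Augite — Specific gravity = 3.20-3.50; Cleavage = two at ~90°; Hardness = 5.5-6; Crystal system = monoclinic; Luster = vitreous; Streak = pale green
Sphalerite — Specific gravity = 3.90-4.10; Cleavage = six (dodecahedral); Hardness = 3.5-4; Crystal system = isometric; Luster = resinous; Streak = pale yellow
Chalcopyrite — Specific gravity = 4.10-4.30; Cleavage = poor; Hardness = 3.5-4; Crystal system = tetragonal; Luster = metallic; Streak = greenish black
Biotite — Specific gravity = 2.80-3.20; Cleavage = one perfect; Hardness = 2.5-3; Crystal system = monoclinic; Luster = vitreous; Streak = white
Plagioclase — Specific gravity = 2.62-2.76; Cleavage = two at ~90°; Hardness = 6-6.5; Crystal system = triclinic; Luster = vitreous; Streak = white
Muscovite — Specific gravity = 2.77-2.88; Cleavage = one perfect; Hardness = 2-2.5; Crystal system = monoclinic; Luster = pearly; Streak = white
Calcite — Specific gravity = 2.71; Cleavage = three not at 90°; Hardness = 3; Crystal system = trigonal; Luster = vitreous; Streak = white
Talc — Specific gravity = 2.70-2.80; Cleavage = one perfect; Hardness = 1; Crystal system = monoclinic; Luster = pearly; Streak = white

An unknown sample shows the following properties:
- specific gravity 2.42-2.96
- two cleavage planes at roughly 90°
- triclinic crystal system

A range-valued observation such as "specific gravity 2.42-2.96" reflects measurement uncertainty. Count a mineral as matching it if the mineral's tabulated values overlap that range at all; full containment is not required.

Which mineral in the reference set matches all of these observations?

Specific gravity 2.42-2.96 — leaves Chlorite, Dolomite, Serpentine, Beryl, Orthoclase, Quartz, Kaolinite, Biotite, Plagioclase, Muscovite, Calcite, Talc.
Two cleavage planes at roughly 90° — Orthoclase, Plagioclase remain.
Triclinic crystal system eliminates Orthoclase.
The only mineral consistent with every observation is Plagioclase.

Plagioclase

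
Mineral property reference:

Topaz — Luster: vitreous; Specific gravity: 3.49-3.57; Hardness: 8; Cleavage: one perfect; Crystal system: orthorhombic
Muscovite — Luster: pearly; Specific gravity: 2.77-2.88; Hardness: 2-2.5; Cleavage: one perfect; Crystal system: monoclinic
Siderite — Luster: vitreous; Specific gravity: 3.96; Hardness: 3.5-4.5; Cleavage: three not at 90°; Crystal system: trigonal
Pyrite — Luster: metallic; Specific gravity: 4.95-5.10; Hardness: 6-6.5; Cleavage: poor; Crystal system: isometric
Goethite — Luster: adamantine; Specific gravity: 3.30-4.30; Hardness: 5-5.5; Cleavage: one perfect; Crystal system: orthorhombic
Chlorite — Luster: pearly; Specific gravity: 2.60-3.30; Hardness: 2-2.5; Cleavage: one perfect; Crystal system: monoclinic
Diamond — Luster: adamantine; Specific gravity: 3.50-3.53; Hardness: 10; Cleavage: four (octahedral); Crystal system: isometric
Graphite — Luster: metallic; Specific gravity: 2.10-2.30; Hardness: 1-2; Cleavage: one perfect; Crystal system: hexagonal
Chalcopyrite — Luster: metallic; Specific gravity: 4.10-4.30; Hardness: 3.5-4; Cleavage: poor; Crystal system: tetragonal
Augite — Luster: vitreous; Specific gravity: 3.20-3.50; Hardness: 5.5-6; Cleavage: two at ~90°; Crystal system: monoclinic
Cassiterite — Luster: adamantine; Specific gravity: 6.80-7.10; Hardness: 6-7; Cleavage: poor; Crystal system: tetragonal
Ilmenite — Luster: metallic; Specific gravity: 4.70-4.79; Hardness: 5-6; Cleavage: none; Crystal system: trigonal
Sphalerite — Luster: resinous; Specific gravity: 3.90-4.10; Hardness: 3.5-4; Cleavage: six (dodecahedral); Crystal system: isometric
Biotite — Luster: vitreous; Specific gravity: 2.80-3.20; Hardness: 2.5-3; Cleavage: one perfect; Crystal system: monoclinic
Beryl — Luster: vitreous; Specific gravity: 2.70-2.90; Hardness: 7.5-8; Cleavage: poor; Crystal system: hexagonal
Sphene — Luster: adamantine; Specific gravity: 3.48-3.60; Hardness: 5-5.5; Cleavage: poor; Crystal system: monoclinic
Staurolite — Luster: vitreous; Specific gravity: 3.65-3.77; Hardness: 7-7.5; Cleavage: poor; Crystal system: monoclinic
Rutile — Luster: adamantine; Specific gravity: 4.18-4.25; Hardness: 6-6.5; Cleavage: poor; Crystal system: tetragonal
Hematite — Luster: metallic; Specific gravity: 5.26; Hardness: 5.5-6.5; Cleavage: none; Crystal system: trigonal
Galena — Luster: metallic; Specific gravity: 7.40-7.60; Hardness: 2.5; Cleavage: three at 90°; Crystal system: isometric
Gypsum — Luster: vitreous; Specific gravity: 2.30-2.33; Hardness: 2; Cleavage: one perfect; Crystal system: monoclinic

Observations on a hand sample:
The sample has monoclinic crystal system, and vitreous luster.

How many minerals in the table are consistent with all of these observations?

4

Monoclinic crystal system: Muscovite, Chlorite, Augite, Biotite, Sphene, Staurolite, Gypsum remain.
Vitreous luster is inconsistent with Muscovite, Chlorite, Sphene.
Consistent with every observation: Augite, Biotite, Gypsum, Staurolite.
That is 4 minerals.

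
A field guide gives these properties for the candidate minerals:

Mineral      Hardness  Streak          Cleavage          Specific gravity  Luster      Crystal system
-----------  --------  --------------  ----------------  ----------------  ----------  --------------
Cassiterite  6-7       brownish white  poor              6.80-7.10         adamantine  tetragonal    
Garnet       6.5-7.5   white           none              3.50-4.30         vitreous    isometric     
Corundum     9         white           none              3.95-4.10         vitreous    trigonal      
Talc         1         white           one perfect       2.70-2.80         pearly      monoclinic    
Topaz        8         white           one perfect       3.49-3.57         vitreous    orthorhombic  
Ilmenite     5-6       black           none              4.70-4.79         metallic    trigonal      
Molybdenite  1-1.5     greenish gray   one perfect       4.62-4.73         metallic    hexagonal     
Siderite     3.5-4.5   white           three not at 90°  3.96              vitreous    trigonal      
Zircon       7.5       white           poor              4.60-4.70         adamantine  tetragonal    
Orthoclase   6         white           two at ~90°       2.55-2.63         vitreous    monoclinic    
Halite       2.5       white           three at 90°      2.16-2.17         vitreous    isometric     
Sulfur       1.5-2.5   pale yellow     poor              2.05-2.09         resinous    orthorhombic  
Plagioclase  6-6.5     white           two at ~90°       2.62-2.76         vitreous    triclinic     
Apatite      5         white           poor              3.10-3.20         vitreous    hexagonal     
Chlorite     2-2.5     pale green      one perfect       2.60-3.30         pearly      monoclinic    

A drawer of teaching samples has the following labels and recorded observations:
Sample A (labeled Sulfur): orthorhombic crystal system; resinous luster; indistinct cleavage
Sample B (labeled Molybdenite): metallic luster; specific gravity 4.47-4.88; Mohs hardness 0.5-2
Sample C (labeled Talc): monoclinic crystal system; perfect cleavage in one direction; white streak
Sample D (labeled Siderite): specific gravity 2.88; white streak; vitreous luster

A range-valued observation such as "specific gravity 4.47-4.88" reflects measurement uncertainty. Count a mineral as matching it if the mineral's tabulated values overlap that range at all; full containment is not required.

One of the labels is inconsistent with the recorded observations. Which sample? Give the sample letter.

Sample A: observations are consistent with Sulfur.
Sample B: observations are consistent with Molybdenite.
Sample C: observations are consistent with Talc.
Sample D: specific gravity 2.88 is outside the reference for Siderite (SG 3.96) — mislabeled.
The mislabeled specimen is D.

D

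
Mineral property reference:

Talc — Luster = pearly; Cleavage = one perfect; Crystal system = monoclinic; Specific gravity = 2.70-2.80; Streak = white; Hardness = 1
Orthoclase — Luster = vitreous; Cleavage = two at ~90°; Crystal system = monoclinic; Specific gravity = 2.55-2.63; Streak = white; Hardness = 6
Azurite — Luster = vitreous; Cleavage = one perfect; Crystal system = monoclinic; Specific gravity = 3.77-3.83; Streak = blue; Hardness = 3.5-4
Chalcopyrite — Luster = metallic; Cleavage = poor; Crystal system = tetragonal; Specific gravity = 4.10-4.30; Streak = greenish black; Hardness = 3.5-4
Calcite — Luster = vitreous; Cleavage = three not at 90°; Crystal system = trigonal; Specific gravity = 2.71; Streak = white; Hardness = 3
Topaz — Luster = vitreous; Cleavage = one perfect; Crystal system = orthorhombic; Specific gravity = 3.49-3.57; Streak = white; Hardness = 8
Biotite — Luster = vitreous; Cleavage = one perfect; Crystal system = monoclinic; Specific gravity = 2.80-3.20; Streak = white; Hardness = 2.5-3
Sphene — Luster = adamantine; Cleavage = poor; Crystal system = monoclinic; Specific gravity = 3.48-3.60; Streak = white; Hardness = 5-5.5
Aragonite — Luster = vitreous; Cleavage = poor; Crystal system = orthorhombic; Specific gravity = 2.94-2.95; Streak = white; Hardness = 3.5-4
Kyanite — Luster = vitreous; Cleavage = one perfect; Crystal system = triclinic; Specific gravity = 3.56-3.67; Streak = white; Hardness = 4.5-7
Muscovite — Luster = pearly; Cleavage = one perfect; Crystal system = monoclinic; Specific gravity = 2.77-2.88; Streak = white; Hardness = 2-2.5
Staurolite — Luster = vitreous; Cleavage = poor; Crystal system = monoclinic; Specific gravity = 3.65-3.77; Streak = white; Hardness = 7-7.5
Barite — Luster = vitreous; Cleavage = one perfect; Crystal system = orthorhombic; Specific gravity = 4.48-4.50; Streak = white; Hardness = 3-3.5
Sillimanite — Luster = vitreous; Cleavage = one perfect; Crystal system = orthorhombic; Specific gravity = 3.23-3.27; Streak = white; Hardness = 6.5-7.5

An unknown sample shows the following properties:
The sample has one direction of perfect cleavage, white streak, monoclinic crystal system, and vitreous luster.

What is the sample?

Biotite

One direction of perfect cleavage excludes Orthoclase, Chalcopyrite, Calcite, Sphene, Aragonite, Staurolite.
White streak eliminates Azurite.
Monoclinic crystal system — only Talc, Biotite, Muscovite remain.
Vitreous luster — only Biotite remains.
Only Biotite satisfies all observations.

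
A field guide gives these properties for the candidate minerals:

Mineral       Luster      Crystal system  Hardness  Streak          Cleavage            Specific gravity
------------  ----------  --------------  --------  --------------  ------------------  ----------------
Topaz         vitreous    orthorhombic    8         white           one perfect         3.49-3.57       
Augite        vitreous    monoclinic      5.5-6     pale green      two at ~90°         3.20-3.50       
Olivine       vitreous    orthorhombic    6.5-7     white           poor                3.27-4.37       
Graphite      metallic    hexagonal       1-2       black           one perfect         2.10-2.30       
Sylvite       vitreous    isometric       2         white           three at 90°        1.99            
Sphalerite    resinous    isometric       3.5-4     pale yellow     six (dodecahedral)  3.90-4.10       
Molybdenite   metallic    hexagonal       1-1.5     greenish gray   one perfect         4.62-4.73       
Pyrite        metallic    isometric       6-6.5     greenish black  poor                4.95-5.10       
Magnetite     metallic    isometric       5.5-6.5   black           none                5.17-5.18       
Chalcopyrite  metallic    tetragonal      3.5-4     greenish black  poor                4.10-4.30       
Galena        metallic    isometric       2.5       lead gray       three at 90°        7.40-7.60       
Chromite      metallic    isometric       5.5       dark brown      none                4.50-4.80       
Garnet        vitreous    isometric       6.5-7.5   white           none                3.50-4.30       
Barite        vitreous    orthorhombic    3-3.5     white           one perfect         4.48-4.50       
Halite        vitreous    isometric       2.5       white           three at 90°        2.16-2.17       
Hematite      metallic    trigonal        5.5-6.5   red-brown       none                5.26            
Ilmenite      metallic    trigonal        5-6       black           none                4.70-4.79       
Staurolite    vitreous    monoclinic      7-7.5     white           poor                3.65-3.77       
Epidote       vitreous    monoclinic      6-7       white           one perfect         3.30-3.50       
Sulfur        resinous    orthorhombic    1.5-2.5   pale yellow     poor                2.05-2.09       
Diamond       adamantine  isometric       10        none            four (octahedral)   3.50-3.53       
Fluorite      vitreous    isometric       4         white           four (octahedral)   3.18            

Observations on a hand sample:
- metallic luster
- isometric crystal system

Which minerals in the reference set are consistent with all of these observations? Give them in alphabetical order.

Metallic luster: only Graphite, Molybdenite, Pyrite, Magnetite, Chalcopyrite, Galena, Chromite, Hematite, Ilmenite remain.
Isometric crystal system: leaves Pyrite, Magnetite, Galena, Chromite.
Consistent with every observation: Chromite, Galena, Magnetite, Pyrite.

Chromite, Galena, Magnetite, Pyrite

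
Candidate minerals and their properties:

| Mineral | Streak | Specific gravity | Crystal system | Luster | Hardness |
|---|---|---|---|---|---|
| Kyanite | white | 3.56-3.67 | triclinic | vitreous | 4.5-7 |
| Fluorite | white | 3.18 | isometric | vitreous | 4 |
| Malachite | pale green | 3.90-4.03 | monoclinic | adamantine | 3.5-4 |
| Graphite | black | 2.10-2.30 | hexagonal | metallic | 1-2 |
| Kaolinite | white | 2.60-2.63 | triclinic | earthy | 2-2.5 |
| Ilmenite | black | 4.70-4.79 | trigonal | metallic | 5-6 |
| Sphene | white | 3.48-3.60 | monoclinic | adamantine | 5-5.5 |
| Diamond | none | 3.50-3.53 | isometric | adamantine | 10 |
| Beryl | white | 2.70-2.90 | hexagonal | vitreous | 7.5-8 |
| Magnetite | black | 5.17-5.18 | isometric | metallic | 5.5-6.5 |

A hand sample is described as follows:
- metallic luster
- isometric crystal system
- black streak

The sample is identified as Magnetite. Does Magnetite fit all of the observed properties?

Metallic luster — is consistent with Magnetite (metallic luster).
Isometric crystal system — is consistent with Magnetite (isometric system).
Black streak — is consistent with Magnetite (black streak).
Nothing contradicts Magnetite.

Yes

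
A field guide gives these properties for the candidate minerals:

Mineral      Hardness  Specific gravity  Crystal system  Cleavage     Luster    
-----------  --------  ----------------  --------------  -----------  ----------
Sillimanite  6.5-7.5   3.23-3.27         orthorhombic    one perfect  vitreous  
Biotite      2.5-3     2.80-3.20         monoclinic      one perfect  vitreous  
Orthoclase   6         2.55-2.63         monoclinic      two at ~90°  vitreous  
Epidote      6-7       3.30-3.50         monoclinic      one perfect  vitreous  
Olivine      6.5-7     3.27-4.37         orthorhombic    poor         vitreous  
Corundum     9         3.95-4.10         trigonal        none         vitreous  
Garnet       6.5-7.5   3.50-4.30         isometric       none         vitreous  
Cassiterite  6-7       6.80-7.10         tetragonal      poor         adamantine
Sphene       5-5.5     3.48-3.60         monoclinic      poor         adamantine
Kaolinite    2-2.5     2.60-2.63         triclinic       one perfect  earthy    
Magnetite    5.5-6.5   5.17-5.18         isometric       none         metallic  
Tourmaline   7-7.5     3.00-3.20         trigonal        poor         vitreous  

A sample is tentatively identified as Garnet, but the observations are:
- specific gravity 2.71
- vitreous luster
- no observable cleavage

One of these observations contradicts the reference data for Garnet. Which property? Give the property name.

Specific gravity 2.71: Garnet has SG 3.50-4.30 — does not match.
Vitreous luster: Garnet has vitreous luster — matches.
No observable cleavage: Garnet has cleavage none — matches.
Only the specific gravity is inconsistent.

specific gravity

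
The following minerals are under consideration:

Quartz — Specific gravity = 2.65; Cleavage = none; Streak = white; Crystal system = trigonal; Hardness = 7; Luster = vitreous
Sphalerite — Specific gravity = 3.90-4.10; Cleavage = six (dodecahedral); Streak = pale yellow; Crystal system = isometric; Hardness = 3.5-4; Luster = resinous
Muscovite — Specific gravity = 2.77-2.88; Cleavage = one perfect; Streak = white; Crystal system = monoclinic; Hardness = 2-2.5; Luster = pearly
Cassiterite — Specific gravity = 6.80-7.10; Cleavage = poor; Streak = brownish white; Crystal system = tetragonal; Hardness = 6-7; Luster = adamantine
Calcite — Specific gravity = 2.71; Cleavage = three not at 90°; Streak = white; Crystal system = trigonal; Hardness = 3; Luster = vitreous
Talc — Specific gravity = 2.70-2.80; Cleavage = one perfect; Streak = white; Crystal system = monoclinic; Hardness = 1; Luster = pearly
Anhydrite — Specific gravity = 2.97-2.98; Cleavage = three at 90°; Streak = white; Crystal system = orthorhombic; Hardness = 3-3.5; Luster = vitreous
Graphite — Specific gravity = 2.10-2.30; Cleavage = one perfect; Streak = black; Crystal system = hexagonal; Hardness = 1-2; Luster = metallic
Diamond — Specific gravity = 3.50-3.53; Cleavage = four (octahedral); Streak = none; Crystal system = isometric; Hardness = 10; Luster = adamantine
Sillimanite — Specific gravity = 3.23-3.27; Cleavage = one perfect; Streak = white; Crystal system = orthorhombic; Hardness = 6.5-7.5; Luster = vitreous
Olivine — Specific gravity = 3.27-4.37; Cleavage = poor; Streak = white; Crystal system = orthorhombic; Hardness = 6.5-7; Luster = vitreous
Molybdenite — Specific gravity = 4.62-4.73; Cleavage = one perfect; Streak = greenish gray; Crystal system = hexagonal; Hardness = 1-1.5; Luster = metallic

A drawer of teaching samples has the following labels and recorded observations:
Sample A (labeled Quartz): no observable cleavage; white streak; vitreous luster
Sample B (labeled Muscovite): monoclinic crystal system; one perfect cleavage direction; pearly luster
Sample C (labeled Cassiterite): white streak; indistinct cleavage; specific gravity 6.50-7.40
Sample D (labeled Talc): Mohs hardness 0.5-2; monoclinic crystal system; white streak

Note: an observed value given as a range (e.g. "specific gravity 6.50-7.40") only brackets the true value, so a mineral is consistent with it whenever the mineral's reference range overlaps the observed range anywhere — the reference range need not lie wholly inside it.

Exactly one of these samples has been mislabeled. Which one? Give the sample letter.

Sample A: nothing contradicts Quartz.
Sample B: nothing contradicts Muscovite.
Sample C: Cassiterite has brownish white streak, but the record shows white streak — this label is wrong.
Sample D: nothing contradicts Talc.
Sample C is the mislabeled one.

C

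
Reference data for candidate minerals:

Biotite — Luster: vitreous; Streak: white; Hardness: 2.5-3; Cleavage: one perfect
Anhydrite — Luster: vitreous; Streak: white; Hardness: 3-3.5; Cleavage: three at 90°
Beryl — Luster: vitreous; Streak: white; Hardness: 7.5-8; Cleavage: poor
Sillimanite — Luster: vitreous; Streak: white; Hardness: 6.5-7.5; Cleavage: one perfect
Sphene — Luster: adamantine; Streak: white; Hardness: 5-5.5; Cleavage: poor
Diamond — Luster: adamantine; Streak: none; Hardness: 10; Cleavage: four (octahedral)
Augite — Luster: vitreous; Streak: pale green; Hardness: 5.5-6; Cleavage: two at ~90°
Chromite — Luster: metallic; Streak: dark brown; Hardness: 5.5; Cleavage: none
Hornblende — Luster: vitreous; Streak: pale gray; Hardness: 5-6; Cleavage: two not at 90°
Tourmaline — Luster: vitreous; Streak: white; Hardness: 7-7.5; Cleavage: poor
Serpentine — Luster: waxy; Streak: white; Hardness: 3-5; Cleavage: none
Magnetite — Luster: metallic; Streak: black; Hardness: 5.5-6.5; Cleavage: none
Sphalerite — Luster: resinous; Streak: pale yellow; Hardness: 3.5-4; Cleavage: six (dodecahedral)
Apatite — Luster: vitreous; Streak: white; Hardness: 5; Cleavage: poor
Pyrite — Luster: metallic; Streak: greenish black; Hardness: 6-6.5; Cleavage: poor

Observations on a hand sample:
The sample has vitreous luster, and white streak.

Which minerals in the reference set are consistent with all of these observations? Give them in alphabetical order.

Vitreous luster: leaves Biotite, Anhydrite, Beryl, Sillimanite, Augite, Hornblende, Tourmaline, Apatite.
White streak rules out Augite, Hornblende.
Remaining candidates: Anhydrite, Apatite, Beryl, Biotite, Sillimanite, Tourmaline.

Anhydrite, Apatite, Beryl, Biotite, Sillimanite, Tourmaline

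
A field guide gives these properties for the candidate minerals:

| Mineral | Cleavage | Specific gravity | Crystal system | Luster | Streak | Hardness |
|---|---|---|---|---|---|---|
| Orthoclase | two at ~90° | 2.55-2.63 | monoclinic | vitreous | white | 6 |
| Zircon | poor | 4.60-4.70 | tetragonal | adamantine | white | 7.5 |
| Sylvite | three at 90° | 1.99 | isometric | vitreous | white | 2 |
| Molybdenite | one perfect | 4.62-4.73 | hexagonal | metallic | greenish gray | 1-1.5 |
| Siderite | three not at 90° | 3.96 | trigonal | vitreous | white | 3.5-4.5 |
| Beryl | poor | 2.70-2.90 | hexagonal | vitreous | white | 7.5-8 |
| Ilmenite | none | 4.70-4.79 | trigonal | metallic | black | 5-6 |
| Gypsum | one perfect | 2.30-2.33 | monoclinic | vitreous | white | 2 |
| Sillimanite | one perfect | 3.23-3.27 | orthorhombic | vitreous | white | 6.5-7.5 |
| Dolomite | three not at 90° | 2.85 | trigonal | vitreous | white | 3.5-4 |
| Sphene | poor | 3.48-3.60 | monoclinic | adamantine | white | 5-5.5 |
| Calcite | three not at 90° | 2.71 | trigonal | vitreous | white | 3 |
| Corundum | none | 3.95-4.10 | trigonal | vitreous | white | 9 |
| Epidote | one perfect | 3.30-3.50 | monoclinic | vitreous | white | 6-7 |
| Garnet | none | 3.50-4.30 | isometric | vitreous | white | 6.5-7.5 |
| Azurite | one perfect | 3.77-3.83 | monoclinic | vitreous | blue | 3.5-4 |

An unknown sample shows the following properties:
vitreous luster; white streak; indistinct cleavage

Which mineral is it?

Vitreous luster eliminates Zircon, Molybdenite, Ilmenite, Sphene.
White streak rules out Azurite.
Indistinct cleavage — only Beryl remains.
Beryl is the sole remaining match.

Beryl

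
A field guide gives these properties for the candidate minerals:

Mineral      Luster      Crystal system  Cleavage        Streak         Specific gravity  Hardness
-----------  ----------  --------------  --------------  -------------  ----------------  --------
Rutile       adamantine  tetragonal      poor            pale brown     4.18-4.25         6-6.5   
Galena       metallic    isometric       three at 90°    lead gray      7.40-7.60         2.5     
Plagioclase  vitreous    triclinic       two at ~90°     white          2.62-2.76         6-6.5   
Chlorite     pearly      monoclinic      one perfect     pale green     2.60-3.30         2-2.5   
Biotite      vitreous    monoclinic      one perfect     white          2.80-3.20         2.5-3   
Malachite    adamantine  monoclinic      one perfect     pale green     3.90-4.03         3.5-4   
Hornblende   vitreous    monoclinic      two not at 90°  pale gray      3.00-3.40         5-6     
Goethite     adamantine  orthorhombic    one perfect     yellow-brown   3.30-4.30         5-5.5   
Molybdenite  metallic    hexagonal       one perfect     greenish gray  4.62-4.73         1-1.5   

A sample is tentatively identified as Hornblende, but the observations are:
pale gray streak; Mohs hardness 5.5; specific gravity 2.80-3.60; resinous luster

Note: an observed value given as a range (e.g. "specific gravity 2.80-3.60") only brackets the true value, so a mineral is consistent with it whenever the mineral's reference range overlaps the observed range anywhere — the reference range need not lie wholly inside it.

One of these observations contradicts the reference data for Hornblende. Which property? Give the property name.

Pale gray streak: Hornblende has pale gray streak — matches.
Mohs hardness 5.5: Hornblende has hardness 5-6 — matches.
Specific gravity 2.80-3.60: Hornblende has SG 3.00-3.40 — matches.
Resinous luster: Hornblende has vitreous luster — does not match.
The luster is the one property that does not fit.

luster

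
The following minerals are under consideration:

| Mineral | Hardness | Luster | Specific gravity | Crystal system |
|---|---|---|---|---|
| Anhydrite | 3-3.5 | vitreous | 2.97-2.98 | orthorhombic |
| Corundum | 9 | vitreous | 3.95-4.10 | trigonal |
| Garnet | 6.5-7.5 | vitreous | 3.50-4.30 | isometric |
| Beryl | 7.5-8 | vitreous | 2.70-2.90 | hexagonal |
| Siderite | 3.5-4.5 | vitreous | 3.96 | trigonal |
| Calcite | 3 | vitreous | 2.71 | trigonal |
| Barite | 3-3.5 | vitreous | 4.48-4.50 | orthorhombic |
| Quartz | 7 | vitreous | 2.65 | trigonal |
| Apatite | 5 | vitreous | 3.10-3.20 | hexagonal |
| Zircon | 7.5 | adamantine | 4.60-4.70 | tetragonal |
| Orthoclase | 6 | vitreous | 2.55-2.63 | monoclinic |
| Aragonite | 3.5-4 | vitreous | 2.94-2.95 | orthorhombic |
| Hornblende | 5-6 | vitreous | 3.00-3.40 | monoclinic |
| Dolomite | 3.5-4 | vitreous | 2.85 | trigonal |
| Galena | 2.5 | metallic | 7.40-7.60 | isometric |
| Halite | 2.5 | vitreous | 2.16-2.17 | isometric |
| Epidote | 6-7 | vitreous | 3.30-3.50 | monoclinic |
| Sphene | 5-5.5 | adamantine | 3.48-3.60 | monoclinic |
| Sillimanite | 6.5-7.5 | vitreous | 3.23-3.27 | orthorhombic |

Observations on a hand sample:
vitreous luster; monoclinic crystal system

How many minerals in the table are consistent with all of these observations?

3

Vitreous luster is inconsistent with Zircon, Galena, Sphene.
Monoclinic crystal system: Orthoclase, Hornblende, Epidote remain.
Consistent with every observation: Epidote, Hornblende, Orthoclase.
That is 3 minerals.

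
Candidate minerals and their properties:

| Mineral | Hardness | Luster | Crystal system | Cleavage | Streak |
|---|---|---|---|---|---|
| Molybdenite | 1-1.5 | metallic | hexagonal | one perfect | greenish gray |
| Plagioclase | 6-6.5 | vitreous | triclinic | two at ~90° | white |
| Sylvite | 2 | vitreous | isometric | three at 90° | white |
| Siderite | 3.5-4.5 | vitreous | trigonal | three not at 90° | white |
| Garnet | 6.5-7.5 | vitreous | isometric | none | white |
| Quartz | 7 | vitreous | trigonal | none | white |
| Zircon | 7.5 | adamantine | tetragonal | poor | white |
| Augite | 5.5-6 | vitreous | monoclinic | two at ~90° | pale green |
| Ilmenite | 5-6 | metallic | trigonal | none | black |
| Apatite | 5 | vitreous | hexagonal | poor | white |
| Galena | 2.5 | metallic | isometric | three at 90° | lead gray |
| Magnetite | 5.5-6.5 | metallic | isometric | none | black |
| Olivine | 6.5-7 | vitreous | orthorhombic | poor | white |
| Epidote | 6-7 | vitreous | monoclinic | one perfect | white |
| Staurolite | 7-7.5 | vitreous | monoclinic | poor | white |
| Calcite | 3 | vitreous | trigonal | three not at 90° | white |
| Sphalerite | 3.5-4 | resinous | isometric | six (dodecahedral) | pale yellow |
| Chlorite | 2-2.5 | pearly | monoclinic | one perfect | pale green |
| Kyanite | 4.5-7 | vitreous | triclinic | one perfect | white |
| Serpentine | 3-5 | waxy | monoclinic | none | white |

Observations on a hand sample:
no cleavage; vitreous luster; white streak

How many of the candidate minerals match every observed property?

No cleavage: Garnet, Quartz, Ilmenite, Magnetite, Serpentine remain.
Vitreous luster: narrows the field to Garnet, Quartz.
White streak: all remaining candidates fit.
Consistent with every observation: Garnet, Quartz.
That is 2 minerals.

2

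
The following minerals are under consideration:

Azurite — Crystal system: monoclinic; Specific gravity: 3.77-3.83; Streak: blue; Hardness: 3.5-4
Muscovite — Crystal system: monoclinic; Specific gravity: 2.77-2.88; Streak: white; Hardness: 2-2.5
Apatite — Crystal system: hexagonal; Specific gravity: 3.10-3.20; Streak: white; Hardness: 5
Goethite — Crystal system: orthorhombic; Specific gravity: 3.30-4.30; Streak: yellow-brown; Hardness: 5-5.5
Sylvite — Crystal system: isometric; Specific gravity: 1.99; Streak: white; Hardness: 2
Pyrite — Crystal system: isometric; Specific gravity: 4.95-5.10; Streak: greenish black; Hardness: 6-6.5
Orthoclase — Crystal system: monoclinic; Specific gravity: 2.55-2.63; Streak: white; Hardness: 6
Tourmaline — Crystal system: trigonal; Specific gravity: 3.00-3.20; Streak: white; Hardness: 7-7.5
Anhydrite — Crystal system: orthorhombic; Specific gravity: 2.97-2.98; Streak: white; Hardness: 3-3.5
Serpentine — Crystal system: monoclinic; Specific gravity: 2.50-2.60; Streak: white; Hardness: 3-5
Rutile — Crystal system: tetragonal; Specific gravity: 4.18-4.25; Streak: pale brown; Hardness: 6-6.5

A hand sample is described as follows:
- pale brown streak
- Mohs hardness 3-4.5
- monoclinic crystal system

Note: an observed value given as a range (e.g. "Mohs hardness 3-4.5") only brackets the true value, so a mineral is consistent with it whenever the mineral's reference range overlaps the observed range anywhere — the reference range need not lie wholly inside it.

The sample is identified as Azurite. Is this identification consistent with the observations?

Pale brown streak — Azurite has blue streak; inconsistent.
Mohs hardness 3-4.5 — matches Azurite (hardness 3.5-4).
Monoclinic crystal system — matches Azurite (monoclinic system).
Azurite is excluded by the streak.

Inconsistent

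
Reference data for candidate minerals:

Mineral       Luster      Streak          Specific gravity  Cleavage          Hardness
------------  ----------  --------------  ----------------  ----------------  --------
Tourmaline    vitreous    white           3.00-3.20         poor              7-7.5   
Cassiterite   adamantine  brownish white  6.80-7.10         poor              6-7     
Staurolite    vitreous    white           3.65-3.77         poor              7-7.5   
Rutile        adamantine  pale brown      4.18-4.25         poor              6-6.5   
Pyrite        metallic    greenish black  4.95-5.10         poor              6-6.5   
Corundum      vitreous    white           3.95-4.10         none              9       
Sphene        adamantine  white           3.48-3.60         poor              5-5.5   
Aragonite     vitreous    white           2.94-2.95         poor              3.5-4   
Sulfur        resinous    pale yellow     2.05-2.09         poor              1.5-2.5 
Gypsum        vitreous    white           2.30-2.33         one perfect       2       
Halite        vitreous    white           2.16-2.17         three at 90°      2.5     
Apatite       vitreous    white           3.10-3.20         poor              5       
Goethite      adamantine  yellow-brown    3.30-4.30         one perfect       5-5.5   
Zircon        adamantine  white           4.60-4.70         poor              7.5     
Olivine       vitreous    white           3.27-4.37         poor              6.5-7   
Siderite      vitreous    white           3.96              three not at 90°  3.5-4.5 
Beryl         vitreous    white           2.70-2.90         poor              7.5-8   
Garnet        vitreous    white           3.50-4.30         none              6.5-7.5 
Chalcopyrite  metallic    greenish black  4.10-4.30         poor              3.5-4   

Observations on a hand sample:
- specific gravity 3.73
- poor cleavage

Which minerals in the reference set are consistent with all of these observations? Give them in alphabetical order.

Olivine, Staurolite

Specific gravity 3.73 — only Staurolite, Goethite, Olivine, Garnet remain.
Poor cleavage rules out Goethite, Garnet.
Consistent with every observation: Olivine, Staurolite.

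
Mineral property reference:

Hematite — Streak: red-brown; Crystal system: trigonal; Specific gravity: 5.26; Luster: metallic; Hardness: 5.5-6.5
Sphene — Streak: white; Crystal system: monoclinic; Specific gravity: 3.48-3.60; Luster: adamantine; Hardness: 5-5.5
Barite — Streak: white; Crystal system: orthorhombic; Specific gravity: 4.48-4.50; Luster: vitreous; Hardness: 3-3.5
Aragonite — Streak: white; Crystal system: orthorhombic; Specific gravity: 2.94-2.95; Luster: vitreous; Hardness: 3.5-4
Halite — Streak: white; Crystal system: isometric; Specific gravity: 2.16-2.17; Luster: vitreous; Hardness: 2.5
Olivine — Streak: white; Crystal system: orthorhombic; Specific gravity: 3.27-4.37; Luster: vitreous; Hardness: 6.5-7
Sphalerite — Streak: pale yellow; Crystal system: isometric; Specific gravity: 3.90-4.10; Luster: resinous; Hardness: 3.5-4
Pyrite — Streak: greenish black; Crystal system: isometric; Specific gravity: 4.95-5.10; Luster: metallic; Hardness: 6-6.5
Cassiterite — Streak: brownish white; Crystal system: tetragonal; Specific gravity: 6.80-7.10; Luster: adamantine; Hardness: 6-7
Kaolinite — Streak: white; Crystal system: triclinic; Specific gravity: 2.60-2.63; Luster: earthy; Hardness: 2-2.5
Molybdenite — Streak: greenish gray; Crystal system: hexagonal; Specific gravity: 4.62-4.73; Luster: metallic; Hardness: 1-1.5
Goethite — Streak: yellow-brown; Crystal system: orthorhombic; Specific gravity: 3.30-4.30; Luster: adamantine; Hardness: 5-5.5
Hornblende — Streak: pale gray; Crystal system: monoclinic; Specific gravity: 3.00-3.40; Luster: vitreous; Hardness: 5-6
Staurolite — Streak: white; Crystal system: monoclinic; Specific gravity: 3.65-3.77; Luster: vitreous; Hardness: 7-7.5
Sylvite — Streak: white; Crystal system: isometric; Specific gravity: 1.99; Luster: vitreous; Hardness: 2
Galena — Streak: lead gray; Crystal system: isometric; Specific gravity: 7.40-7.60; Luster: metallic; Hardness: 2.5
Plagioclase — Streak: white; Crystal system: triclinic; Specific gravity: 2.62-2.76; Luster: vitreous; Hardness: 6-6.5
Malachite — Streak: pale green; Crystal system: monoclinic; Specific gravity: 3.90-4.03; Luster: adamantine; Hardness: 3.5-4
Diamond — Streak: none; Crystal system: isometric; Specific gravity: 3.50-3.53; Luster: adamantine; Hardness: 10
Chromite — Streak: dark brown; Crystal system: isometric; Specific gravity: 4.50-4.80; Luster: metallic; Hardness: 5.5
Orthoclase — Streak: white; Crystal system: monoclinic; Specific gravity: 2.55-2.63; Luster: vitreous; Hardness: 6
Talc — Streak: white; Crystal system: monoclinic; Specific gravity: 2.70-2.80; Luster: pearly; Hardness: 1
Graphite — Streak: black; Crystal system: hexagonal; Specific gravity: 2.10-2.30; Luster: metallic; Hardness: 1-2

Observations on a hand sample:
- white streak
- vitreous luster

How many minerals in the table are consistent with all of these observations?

8

White streak: Sphene, Barite, Aragonite, Halite, Olivine, Kaolinite, Staurolite, Sylvite, Plagioclase, Orthoclase, Talc remain.
Vitreous luster rules out Sphene, Kaolinite, Talc.
Consistent with every observation: Aragonite, Barite, Halite, Olivine, Orthoclase, Plagioclase, Staurolite, Sylvite.
That is 8 minerals.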